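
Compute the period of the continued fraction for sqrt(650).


Run the CF algorithm for sqrt(650).
a_0 = floor(sqrt(650)) = 25; set m_0=0, q_0=1.
Recurrence: m' = q*a - m,  q' = (d - m'^2)/q,  a' = floor((a_0 + m')/q').
  step 1: m=25, q=25, a=2
  step 2: m=25, q=1, a=50
a_2 = 2*a_0 = 50, so the period closes here.
sqrt(650) = [25; 2, 50]
Period length = 2

2


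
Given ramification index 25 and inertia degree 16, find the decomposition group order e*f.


|D_P| = e * f
= 25 * 16
= 400

400


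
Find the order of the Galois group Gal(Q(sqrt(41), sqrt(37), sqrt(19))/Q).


The 3 square roots of distinct primes are multiplicatively independent over Q,
so [K:Q] = 2^3 and Gal(K/Q) is isomorphic to (Z/2Z)^3.
|Gal| = 2^3 = 8

8


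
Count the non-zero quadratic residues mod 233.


For prime p, the number of non-zero quadratic residues is (p-1)/2.
= (233-1)/2
= 116

116


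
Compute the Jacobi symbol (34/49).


Compute (34/49) via quadratic reciprocity:
  pull out 2: (2/49) = +1  (since 49 mod 8 = 1)
  reciprocity: (17/49) -> +(49/17)
  reduce: (15/17)
  reciprocity: (15/17) -> +(17/15)
  reduce: (2/15)
  pull out 2: (2/15) = +1  (since 15 mod 8 = 7)
  (1/15) = 1
Product of signs = 1

1


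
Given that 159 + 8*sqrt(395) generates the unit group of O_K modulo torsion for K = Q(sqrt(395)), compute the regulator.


epsilon = 159 + 8*sqrt(395)
= 317.9969
R = ln(317.9969)
= 5.7620

5.7620


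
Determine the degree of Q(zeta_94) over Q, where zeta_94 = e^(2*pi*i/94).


The degree equals Euler's totient phi(94).
94 = 2 * 47
phi(94) = 46

46


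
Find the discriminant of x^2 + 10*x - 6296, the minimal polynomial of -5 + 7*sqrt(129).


The element -5 + 7*sqrt(129) has minimal polynomial:
x^2 + 10*x - 6296
Discriminant = (10)^2 - 4*(-6296)
= 100 + 25184
= 25284

25284


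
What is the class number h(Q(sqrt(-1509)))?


K = Q(sqrt(-1509)). d mod 4 = 3, so D = disc(K) = 4d = -6036
h(K) equals the number of primitive reduced positive-definite forms (a, b, c) = a*x^2 + b*x*y + c*y^2 with b^2 - 4ac = D,
where reduced means |b| <= a <= c, with b >= 0 whenever |b| = a or a = c, and primitive means gcd(a, b, c) = 1.
Reduced forces 3a^2 <= |D| = 6036, so 1 <= a <= 44; b must have the parity of D, and c = (b^2 - D)/(4a) must be an integer >= a.
Enumerate a = 1..44, b in [-a, a]:
  a=1: (1, 0, 1509)  [1]
  a=2: (2, 2, 755)  [1]
  a=3: (3, 0, 503)  [1]
  a=4: none
  a=5: (5, -2, 302), (5, 2, 302)  [2]
  a=6: (6, 6, 253)  [1]
  a=7..9: none
  a=10: (10, -2, 151), (10, 2, 151)  [2]
  a=11: (11, -6, 138), (11, 6, 138)  [2]
  a=12: none
  a=13: (13, -10, 118), (13, 10, 118)  [2]
  a=14: none
  a=15: (15, -12, 103), (15, 12, 103)  [2]
  a=16: none
  a=17: (17, -4, 89), (17, 4, 89)  [2]
  a=18: none
  a=19: (19, -14, 82), (19, 14, 82)  [2]
  a=20..21: none
  a=22: (22, -6, 69), (22, 6, 69)  [2]
  a=23: (23, -6, 66), (23, 6, 66)  [2]
  a=24: none
  a=25: (25, -8, 61), (25, 8, 61)  [2]
  a=26: (26, -10, 59), (26, 10, 59)  [2]
  a=27..28: none
  a=29: (29, -24, 57), (29, 24, 57)  [2]
  a=30: (30, -18, 53), (30, 18, 53)  [2]
  a=31: (31, -28, 55), (31, 28, 55)  [2]
  a=32: none
  a=33: (33, -6, 46), (33, 6, 46)  [2]
  a=34: (34, -30, 51), (34, 30, 51)  [2]
  a=35..37: none
  a=38: (38, -14, 41), (38, 14, 41)  [2]
  a=39: (39, -36, 47), (39, 36, 47)  [2]
  a=40..44: none
Total reduced forms: 1 + 1 + 1 + 2 + 1 + 2 + 2 + 2 + 2 + 2 + 2 + 2 + 2 + 2 + 2 + 2 + 2 + 2 + 2 + 2 + 2 + 2 = 40
h = 40

40


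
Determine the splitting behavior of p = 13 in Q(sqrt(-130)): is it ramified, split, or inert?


K = Q(sqrt(-130)). Since d mod 4 = 2, disc(K) = -520.
Check p | disc: -520 mod 13 = 0.
p divides disc, so p ramifies: (p) = P^2 with e=2, f=1, g=1.
Therefore p is ramified.

ramified


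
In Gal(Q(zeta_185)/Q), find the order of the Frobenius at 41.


The Frobenius at p in Gal(Q(zeta_n)/Q) = (Z/nZ)* is the class of p, so its order is ord_185(41), the smallest k >= 1 with 41^k = 1 mod 185.
n = 185 = 5 * 37, phi(185) = 144; the order divides phi(n).
Divisors of 144: 1, 2, 3, 4, 6, 8, 9, 12, 16, 18, 24, 36, 48, 72, 144
Repeated squaring mod 185: 41^1 = 41, 41^2 = 16, 41^4 = 71, 41^8 = 46, 41^16 = 81, 41^32 = 86, 41^64 = 181, 41^128 = 16
Test divisors in increasing order:
  k=1: 41^1 = 41 mod 185
  k=2: 41^2 = 16 mod 185
  k=3: 41^3 = 16 * 41 = 101 mod 185
  k=4: 41^4 = 71 mod 185
  k=6: 41^6 = 71 * 16 = 26 mod 185
  k=8: 41^8 = 46 mod 185
  k=9: 41^9 = 46 * 41 = 36 mod 185
  k=12: 41^12 = 46 * 71 = 121 mod 185
  k=16: 41^16 = 81 mod 185
  k=18: 41^18 = 81 * 16 = 1 mod 185  <- first divisor giving 1
Order = 18

18


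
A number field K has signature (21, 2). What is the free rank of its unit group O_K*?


By Dirichlet's unit theorem:
rank = r1 + r2 - 1
= 21 + 2 - 1
= 22

22


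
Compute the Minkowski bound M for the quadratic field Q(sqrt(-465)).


d = -465, d mod 4 = 3, so disc(K) = 4d = -1860; |disc(K)| = 1860
Imaginary quadratic field, so n = 2, s = r2 = 1, r1 = 0
M = (n!/n^n) * (4/pi)^s * sqrt(|disc(K)|) = (2!/2^2) * (4/pi)^1 * sqrt(1860)
= 0.5 * 1.273240 * 43.127717
= 27.4560

27.4560


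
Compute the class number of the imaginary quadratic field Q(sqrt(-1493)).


K = Q(sqrt(-1493)). d mod 4 = 3, so D = disc(K) = 4d = -5972
h(K) equals the number of primitive reduced positive-definite forms (a, b, c) = a*x^2 + b*x*y + c*y^2 with b^2 - 4ac = D,
where reduced means |b| <= a <= c, with b >= 0 whenever |b| = a or a = c, and primitive means gcd(a, b, c) = 1.
Reduced forces 3a^2 <= |D| = 5972, so 1 <= a <= 44; b must have the parity of D, and c = (b^2 - D)/(4a) must be an integer >= a.
Enumerate a = 1..44, b in [-a, a]:
  a=1: (1, 0, 1493)  [1]
  a=2: (2, 2, 747)  [1]
  a=3: (3, -2, 498), (3, 2, 498)  [2]
  a=4..5: none
  a=6: (6, -2, 249), (6, 2, 249)  [2]
  a=7..8: none
  a=9: (9, -2, 166), (9, 2, 166)  [2]
  a=10: none
  a=11: (11, -10, 138), (11, 10, 138)  [2]
  a=12..17: none
  a=18: (18, -2, 83), (18, 2, 83)  [2]
  a=19..21: none
  a=22: (22, -10, 69), (22, 10, 69)  [2]
  a=23: (23, -10, 66), (23, 10, 66)  [2]
  a=24..26: none
  a=27: (27, -20, 59), (27, 20, 59)  [2]
  a=28..32: none
  a=33: (33, -32, 53), (33, -10, 46), (33, 10, 46), (33, 32, 53)  [4]
  a=34..44: none
Total reduced forms: 1 + 1 + 2 + 2 + 2 + 2 + 2 + 2 + 2 + 2 + 4 = 22
h = 22

22


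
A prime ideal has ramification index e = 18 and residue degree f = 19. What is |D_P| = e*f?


|D_P| = e * f
= 18 * 19
= 342

342


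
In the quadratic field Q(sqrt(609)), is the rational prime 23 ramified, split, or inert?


K = Q(sqrt(609)). Since d mod 4 = 1, disc(K) = 609.
Check p | disc: 609 mod 23 = 11.
p does not divide disc. Compute Legendre symbol (d/p):
11^((23-1)/2) mod 23 = -1
(d/p) = -1, so p is inert: (p) stays prime with e=1, f=2, g=1.
Therefore p is inert.

inert


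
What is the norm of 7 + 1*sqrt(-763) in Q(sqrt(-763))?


N(a + b*sqrt(d)) = a^2 - d*b^2
= (7)^2 - (-763)*(1)^2
= 49 + 763
= 812

812


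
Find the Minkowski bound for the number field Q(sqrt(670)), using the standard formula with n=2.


d = 670, d mod 4 = 2, so disc(K) = 4d = 2680; |disc(K)| = 2680
Real quadratic field, so n = 2, s = r2 = 0, r1 = 2
M = (n!/n^n) * (4/pi)^s * sqrt(|disc(K)|) = (2!/2^2) * (4/pi)^0 * sqrt(2680)
= 0.5 * 1.000000 * 51.768716
= 25.8844

25.8844


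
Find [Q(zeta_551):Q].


The degree equals Euler's totient phi(551).
551 = 19 * 29
phi(551) = 504

504


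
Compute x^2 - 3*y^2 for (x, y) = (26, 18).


x^2 - d*y^2
= 26^2 - 3*18^2
= 676 - 972
= -296

-296


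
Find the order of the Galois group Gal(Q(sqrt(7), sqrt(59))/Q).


The 2 square roots of distinct primes are multiplicatively independent over Q,
so [K:Q] = 2^2 and Gal(K/Q) is isomorphic to (Z/2Z)^2.
|Gal| = 2^2 = 4

4


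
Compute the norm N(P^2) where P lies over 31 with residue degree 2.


N(P^a) = p^(a*f)
= 31^(2*2)
= 31^4
= 923521

923521


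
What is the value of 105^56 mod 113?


p = 113 is prime and the exponent is (p-1)/2 = 56, so by Euler's criterion 105^56 = (105/113) = +1 or -1 mod 113.
Compute by square-and-multiply:
  56 = 32 + 16 + 8 (binary 111000)
  Repeated squaring mod 113: 105^1 = 105, 105^2 = 64, 105^4 = 28, 105^8 = 106, 105^16 = 49, 105^32 = 28
  105^56 = 105^32 * 105^16 * 105^8 = 28 * 49 * 106 mod 113
    28 * 49 = 1372 = 16 mod 113
    16 * 106 = 1696 = 1 mod 113
  105^56 = 1 mod 113
Result 1: 105 is a quadratic residue mod 113.
105^56 mod 113 = 1

1


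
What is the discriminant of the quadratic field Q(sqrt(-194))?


For K = Q(sqrt(d)) with d squarefree: disc(K) = d if d = 1 mod 4, and disc(K) = 4d if d = 2 or 3 mod 4.
Here d = -194, and d mod 4 = 2.
d = 2 mod 4, not 1 (O_K = Z[sqrt(d)]), so disc(K) = 4d = 4 * (-194) = -776

-776


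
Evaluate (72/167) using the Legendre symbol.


p = 167 is prime, so compute (72/167) with the reciprocity algorithm (Jacobi-symbol steps: pull out 2s via (2/n), flip via reciprocity, reduce):
  pull out 2: (2/167) = +1  (since 167 mod 8 = 7)
  pull out 2: (2/167) = +1  (since 167 mod 8 = 7)
  pull out 2: (2/167) = +1  (since 167 mod 8 = 7)
  reciprocity: (9/167) -> +(167/9)
  reduce: (5/9)
  reciprocity: (5/9) -> +(9/5)
  reduce: (4/5)
  pull out 2: (2/5) = -1  (since 5 mod 8 = 5)
  pull out 2: (2/5) = -1  (since 5 mod 8 = 5)
  (1/5) = 1
Product of signs = 1
(72/167) = 1

1


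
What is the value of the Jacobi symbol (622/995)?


Compute (622/995) via quadratic reciprocity:
  pull out 2: (2/995) = -1  (since 995 mod 8 = 3)
  reciprocity: (311/995) -> -(995/311)
  reduce: (62/311)
  pull out 2: (2/311) = +1  (since 311 mod 8 = 7)
  reciprocity: (31/311) -> -(311/31)
  reduce: (1/31)
  (1/31) = 1
Product of signs = -1

-1


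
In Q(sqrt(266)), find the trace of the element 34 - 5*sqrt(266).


Tr(a + b*sqrt(d)) = (a + b*sqrt(d)) + (a - b*sqrt(d)) = 2a
= 2 * (34)
= 68

68


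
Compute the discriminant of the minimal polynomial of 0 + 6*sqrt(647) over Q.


The element 0 + 6*sqrt(647) has minimal polynomial:
x^2 + 0*x - 23292
Discriminant = (0)^2 - 4*(-23292)
= 0 + 93168
= 93168

93168


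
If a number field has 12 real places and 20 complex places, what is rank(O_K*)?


By Dirichlet's unit theorem:
rank = r1 + r2 - 1
= 12 + 20 - 1
= 31

31


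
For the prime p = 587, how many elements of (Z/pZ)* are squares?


For prime p, the number of non-zero quadratic residues is (p-1)/2.
= (587-1)/2
= 293

293


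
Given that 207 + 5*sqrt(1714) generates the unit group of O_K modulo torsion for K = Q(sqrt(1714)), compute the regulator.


epsilon = 207 + 5*sqrt(1714)
= 414.0024
R = ln(414.0024)
= 6.0259

6.0259


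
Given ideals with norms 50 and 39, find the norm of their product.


N(IJ) = N(I) * N(J)
= 50 * 39
= 1950

1950


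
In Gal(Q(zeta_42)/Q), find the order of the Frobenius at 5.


The Frobenius at p in Gal(Q(zeta_n)/Q) = (Z/nZ)* is the class of p, so its order is ord_42(5), the smallest k >= 1 with 5^k = 1 mod 42.
n = 42 = 2 * 3 * 7, phi(42) = 12; the order divides phi(n).
Divisors of 12: 1, 2, 3, 4, 6, 12
Repeated squaring mod 42: 5^1 = 5, 5^2 = 25, 5^4 = 37, 5^8 = 25
Test divisors in increasing order:
  k=1: 5^1 = 5 mod 42
  k=2: 5^2 = 25 mod 42
  k=3: 5^3 = 25 * 5 = 41 mod 42
  k=4: 5^4 = 37 mod 42
  k=6: 5^6 = 37 * 25 = 1 mod 42  <- first divisor giving 1
Order = 6

6


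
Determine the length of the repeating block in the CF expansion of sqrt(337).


Run the CF algorithm for sqrt(337).
a_0 = floor(sqrt(337)) = 18; set m_0=0, q_0=1.
Recurrence: m' = q*a - m,  q' = (d - m'^2)/q,  a' = floor((a_0 + m')/q').
  step 1: m=18, q=13, a=2
  step 2: m=8, q=21, a=1
  step 3: m=13, q=8, a=3
  step 4: m=11, q=27, a=1
  step 5: m=16, q=3, a=11
  step 6: m=17, q=16, a=2
  step 7: m=15, q=7, a=4
  step 8: m=13, q=24, a=1
  step 9: m=11, q=9, a=3
  step 10: m=16, q=9, a=3
  step 11: m=11, q=24, a=1
  step 12: m=13, q=7, a=4
  step 13: m=15, q=16, a=2
  step 14: m=17, q=3, a=11
  step 15: m=16, q=27, a=1
  step 16: m=11, q=8, a=3
  step 17: m=13, q=21, a=1
  step 18: m=8, q=13, a=2
  step 19: m=18, q=1, a=36
a_19 = 2*a_0 = 36, so the period closes here.
sqrt(337) = [18; 2, 1, 3, 1, 11, 2, 4, 1, 3, 3, 1, 4, 2, 11, 1, 3, 1, 2, 36]
Period length = 19

19


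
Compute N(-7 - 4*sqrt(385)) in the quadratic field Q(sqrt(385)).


N(a + b*sqrt(d)) = a^2 - d*b^2
= (-7)^2 - (385)*(-4)^2
= 49 - 6160
= -6111

-6111


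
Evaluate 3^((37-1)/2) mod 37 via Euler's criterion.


p = 37 is prime and the exponent is (p-1)/2 = 18, so by Euler's criterion 3^18 = (3/37) = +1 or -1 mod 37.
Compute by square-and-multiply:
  18 = 16 + 2 (binary 10010)
  Repeated squaring mod 37: 3^1 = 3, 3^2 = 9, 3^4 = 7, 3^8 = 12, 3^16 = 33
  3^18 = 3^16 * 3^2 = 33 * 9 mod 37
    33 * 9 = 297 = 1 mod 37
  3^18 = 1 mod 37
Result 1: 3 is a quadratic residue mod 37.
3^18 mod 37 = 1

1


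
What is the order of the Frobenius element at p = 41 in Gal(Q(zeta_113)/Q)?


The Frobenius at p in Gal(Q(zeta_n)/Q) = (Z/nZ)* is the class of p, so its order is ord_113(41), the smallest k >= 1 with 41^k = 1 mod 113.
n = 113 = 113, phi(113) = 112; the order divides phi(n).
Divisors of 112: 1, 2, 4, 7, 8, 14, 16, 28, 56, 112
Repeated squaring mod 113: 41^1 = 41, 41^2 = 99, 41^4 = 83, 41^8 = 109, 41^16 = 16, 41^32 = 30, 41^64 = 109
Test divisors in increasing order:
  k=1: 41^1 = 41 mod 113
  k=2: 41^2 = 99 mod 113
  k=4: 41^4 = 83 mod 113
  k=7: 41^7 = 83 * 99 * 41 = 44 mod 113
  k=8: 41^8 = 109 mod 113
  k=14: 41^14 = 109 * 83 * 99 = 15 mod 113
  k=16: 41^16 = 16 mod 113
  k=28: 41^28 = 16 * 109 * 83 = 112 mod 113
  k=56: 41^56 = 30 * 16 * 109 = 1 mod 113  <- first divisor giving 1
Order = 56

56


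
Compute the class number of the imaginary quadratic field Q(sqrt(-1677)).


K = Q(sqrt(-1677)). d mod 4 = 3, so D = disc(K) = 4d = -6708
h(K) equals the number of primitive reduced positive-definite forms (a, b, c) = a*x^2 + b*x*y + c*y^2 with b^2 - 4ac = D,
where reduced means |b| <= a <= c, with b >= 0 whenever |b| = a or a = c, and primitive means gcd(a, b, c) = 1.
Reduced forces 3a^2 <= |D| = 6708, so 1 <= a <= 47; b must have the parity of D, and c = (b^2 - D)/(4a) must be an integer >= a.
Enumerate a = 1..47, b in [-a, a]:
  a=1: (1, 0, 1677)  [1]
  a=2: (2, 2, 839)  [1]
  a=3: (3, 0, 559)  [1]
  a=4..5: none
  a=6: (6, 6, 281)  [1]
  a=7..12: none
  a=13: (13, 0, 129)  [1]
  a=14..22: none
  a=23: (23, -10, 74), (23, 10, 74)  [2]
  a=24..25: none
  a=26: (26, 26, 71)  [1]
  a=27..28: none
  a=29: (29, -22, 62), (29, 22, 62)  [2]
  a=30: none
  a=31: (31, -22, 58), (31, 22, 58)  [2]
  a=32..36: none
  a=37: (37, -10, 46), (37, 10, 46)  [2]
  a=38: none
  a=39: (39, 0, 43)  [1]
  a=40: none
  a=41: (41, 4, 41)  [1]
  a=42..47: none
Total reduced forms: 1 + 1 + 1 + 1 + 1 + 2 + 1 + 2 + 2 + 2 + 1 + 1 = 16
h = 16

16


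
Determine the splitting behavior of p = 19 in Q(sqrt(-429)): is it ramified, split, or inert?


K = Q(sqrt(-429)). Since d mod 4 = 3, disc(K) = -1716.
Check p | disc: -1716 mod 19 = 13.
p does not divide disc. Compute Legendre symbol (d/p):
8^((19-1)/2) mod 19 = -1
(d/p) = -1, so p is inert: (p) stays prime with e=1, f=2, g=1.
Therefore p is inert.

inert


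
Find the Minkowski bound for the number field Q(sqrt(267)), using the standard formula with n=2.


d = 267, d mod 4 = 3, so disc(K) = 4d = 1068; |disc(K)| = 1068
Real quadratic field, so n = 2, s = r2 = 0, r1 = 2
M = (n!/n^n) * (4/pi)^s * sqrt(|disc(K)|) = (2!/2^2) * (4/pi)^0 * sqrt(1068)
= 0.5 * 1.000000 * 32.680269
= 16.3401

16.3401


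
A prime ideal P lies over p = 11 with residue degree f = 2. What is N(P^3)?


N(P^a) = p^(a*f)
= 11^(3*2)
= 11^6
= 1771561

1771561


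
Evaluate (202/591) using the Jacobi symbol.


Compute (202/591) via quadratic reciprocity:
  pull out 2: (2/591) = +1  (since 591 mod 8 = 7)
  reciprocity: (101/591) -> +(591/101)
  reduce: (86/101)
  pull out 2: (2/101) = -1  (since 101 mod 8 = 5)
  reciprocity: (43/101) -> +(101/43)
  reduce: (15/43)
  reciprocity: (15/43) -> -(43/15)
  reduce: (13/15)
  reciprocity: (13/15) -> +(15/13)
  reduce: (2/13)
  pull out 2: (2/13) = -1  (since 13 mod 8 = 5)
  (1/13) = 1
Product of signs = -1

-1


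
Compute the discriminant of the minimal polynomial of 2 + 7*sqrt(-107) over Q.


The element 2 + 7*sqrt(-107) has minimal polynomial:
x^2 - 4*x + 5247
Discriminant = (-4)^2 - 4*(5247)
= 16 - 20988
= -20972

-20972


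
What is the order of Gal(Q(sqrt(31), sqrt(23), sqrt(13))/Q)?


The 3 square roots of distinct primes are multiplicatively independent over Q,
so [K:Q] = 2^3 and Gal(K/Q) is isomorphic to (Z/2Z)^3.
|Gal| = 2^3 = 8

8


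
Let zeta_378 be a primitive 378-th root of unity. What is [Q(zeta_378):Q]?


The degree equals Euler's totient phi(378).
378 = 2 * 3^3 * 7
phi(378) = 108

108


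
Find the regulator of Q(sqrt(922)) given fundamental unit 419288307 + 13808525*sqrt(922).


epsilon = 419288307 + 13808525*sqrt(922)
= 8.3858e+08
R = ln(8.3858e+08)
= 20.5472

20.5472


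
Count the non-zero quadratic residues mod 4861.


For prime p, the number of non-zero quadratic residues is (p-1)/2.
= (4861-1)/2
= 2430

2430


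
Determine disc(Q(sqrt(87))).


For K = Q(sqrt(d)) with d squarefree: disc(K) = d if d = 1 mod 4, and disc(K) = 4d if d = 2 or 3 mod 4.
Here d = 87, and d mod 4 = 3.
d = 3 mod 4, not 1 (O_K = Z[sqrt(d)]), so disc(K) = 4d = 4 * (87) = 348

348


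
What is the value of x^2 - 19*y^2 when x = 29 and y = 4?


x^2 - d*y^2
= 29^2 - 19*4^2
= 841 - 304
= 537

537


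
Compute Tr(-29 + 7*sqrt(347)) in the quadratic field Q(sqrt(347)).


Tr(a + b*sqrt(d)) = (a + b*sqrt(d)) + (a - b*sqrt(d)) = 2a
= 2 * (-29)
= -58

-58


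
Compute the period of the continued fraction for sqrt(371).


Run the CF algorithm for sqrt(371).
a_0 = floor(sqrt(371)) = 19; set m_0=0, q_0=1.
Recurrence: m' = q*a - m,  q' = (d - m'^2)/q,  a' = floor((a_0 + m')/q').
  step 1: m=19, q=10, a=3
  step 2: m=11, q=25, a=1
  step 3: m=14, q=7, a=4
  step 4: m=14, q=25, a=1
  step 5: m=11, q=10, a=3
  step 6: m=19, q=1, a=38
a_6 = 2*a_0 = 38, so the period closes here.
sqrt(371) = [19; 3, 1, 4, 1, 3, 38]
Period length = 6

6


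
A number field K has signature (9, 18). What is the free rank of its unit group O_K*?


By Dirichlet's unit theorem:
rank = r1 + r2 - 1
= 9 + 18 - 1
= 26

26


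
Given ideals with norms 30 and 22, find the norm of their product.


N(IJ) = N(I) * N(J)
= 30 * 22
= 660

660


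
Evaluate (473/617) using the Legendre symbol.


p = 617 is prime, so compute (473/617) with the reciprocity algorithm (Jacobi-symbol steps: pull out 2s via (2/n), flip via reciprocity, reduce):
  reciprocity: (473/617) -> +(617/473)
  reduce: (144/473)
  pull out 2: (2/473) = +1  (since 473 mod 8 = 1)
  pull out 2: (2/473) = +1  (since 473 mod 8 = 1)
  pull out 2: (2/473) = +1  (since 473 mod 8 = 1)
  pull out 2: (2/473) = +1  (since 473 mod 8 = 1)
  reciprocity: (9/473) -> +(473/9)
  reduce: (5/9)
  reciprocity: (5/9) -> +(9/5)
  reduce: (4/5)
  pull out 2: (2/5) = -1  (since 5 mod 8 = 5)
  pull out 2: (2/5) = -1  (since 5 mod 8 = 5)
  (1/5) = 1
Product of signs = 1
(473/617) = 1

1


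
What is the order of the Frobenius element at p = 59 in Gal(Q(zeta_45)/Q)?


The Frobenius at p in Gal(Q(zeta_n)/Q) = (Z/nZ)* is the class of p, so its order is ord_45(59), the smallest k >= 1 with 59^k = 1 mod 45.
n = 45 = 3^2 * 5, phi(45) = 24; the order divides phi(n).
Divisors of 24: 1, 2, 3, 4, 6, 8, 12, 24
Repeated squaring mod 45: 59^1 = 14, 59^2 = 16, 59^4 = 31, 59^8 = 16, 59^16 = 31
Test divisors in increasing order:
  k=1: 59^1 = 14 mod 45
  k=2: 59^2 = 16 mod 45
  k=3: 59^3 = 16 * 14 = 44 mod 45
  k=4: 59^4 = 31 mod 45
  k=6: 59^6 = 31 * 16 = 1 mod 45  <- first divisor giving 1
Order = 6

6


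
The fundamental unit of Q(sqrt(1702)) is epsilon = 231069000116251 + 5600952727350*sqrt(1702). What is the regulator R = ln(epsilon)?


epsilon = 231069000116251 + 5600952727350*sqrt(1702)
= 4.6214e+14
R = ln(4.6214e+14)
= 33.7669

33.7669


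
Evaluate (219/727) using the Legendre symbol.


p = 727 is prime, so compute (219/727) with the reciprocity algorithm (Jacobi-symbol steps: pull out 2s via (2/n), flip via reciprocity, reduce):
  reciprocity: (219/727) -> -(727/219)
  reduce: (70/219)
  pull out 2: (2/219) = -1  (since 219 mod 8 = 3)
  reciprocity: (35/219) -> -(219/35)
  reduce: (9/35)
  reciprocity: (9/35) -> +(35/9)
  reduce: (8/9)
  pull out 2: (2/9) = +1  (since 9 mod 8 = 1)
  pull out 2: (2/9) = +1  (since 9 mod 8 = 1)
  pull out 2: (2/9) = +1  (since 9 mod 8 = 1)
  (1/9) = 1
Product of signs = -1
(219/727) = -1

-1


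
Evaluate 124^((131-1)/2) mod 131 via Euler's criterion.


p = 131 is prime and the exponent is (p-1)/2 = 65, so by Euler's criterion 124^65 = (124/131) = +1 or -1 mod 131.
Compute by square-and-multiply:
  65 = 64 + 1 (binary 1000001)
  Repeated squaring mod 131: 124^1 = 124, 124^2 = 49, 124^4 = 43, 124^8 = 15, 124^16 = 94, 124^32 = 59, 124^64 = 75
  124^65 = 124^64 * 124^1 = 75 * 124 mod 131
    75 * 124 = 9300 = 130 mod 131
  124^65 = 130 mod 131
Result 130 = p - 1 = -1 mod 131: 124 is a quadratic non-residue mod 131. As a residue in [0, p-1] the value is 130.
124^65 mod 131 = 130

130


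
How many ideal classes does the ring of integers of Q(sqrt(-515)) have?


K = Q(sqrt(-515)). d mod 4 = 1, so D = disc(K) = d = -515
h(K) equals the number of primitive reduced positive-definite forms (a, b, c) = a*x^2 + b*x*y + c*y^2 with b^2 - 4ac = D,
where reduced means |b| <= a <= c, with b >= 0 whenever |b| = a or a = c, and primitive means gcd(a, b, c) = 1.
Reduced forces 3a^2 <= |D| = 515, so 1 <= a <= 13; b must have the parity of D, and c = (b^2 - D)/(4a) must be an integer >= a.
Enumerate a = 1..13, b in [-a, a]:
  a=1: (1, 1, 129)  [1]
  a=2: none
  a=3: (3, -1, 43), (3, 1, 43)  [2]
  a=4: none
  a=5: (5, 5, 27)  [1]
  a=6..8: none
  a=9: (9, -5, 15), (9, 5, 15)  [2]
  a=10..13: none
Total reduced forms: 1 + 2 + 1 + 2 = 6
h = 6

6


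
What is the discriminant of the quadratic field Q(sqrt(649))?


For K = Q(sqrt(d)) with d squarefree: disc(K) = d if d = 1 mod 4, and disc(K) = 4d if d = 2 or 3 mod 4.
Here d = 649, and d mod 4 = 1.
d = 1 mod 4 (O_K = Z[(1+sqrt(d))/2]), so disc(K) = d = 649

649


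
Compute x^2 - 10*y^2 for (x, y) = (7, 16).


x^2 - d*y^2
= 7^2 - 10*16^2
= 49 - 2560
= -2511

-2511


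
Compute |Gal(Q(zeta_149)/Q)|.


|Gal(Q(zeta_149)/Q)| = phi(149)
= 148

148


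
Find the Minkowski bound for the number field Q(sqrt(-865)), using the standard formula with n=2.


d = -865, d mod 4 = 3, so disc(K) = 4d = -3460; |disc(K)| = 3460
Imaginary quadratic field, so n = 2, s = r2 = 1, r1 = 0
M = (n!/n^n) * (4/pi)^s * sqrt(|disc(K)|) = (2!/2^2) * (4/pi)^1 * sqrt(3460)
= 0.5 * 1.273240 * 58.821765
= 37.4471

37.4471


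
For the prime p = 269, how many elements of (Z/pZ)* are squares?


For prime p, the number of non-zero quadratic residues is (p-1)/2.
= (269-1)/2
= 134

134


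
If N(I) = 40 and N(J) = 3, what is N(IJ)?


N(IJ) = N(I) * N(J)
= 40 * 3
= 120

120


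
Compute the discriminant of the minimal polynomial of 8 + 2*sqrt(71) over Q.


The element 8 + 2*sqrt(71) has minimal polynomial:
x^2 - 16*x - 220
Discriminant = (-16)^2 - 4*(-220)
= 256 + 880
= 1136

1136


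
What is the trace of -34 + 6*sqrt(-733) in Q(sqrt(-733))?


Tr(a + b*sqrt(d)) = (a + b*sqrt(d)) + (a - b*sqrt(d)) = 2a
= 2 * (-34)
= -68

-68


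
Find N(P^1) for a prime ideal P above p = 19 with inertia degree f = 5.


N(P^a) = p^(a*f)
= 19^(1*5)
= 19^5
= 2476099

2476099


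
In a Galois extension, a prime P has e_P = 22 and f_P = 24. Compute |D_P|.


|D_P| = e * f
= 22 * 24
= 528

528


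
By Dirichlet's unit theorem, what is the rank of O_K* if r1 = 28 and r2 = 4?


By Dirichlet's unit theorem:
rank = r1 + r2 - 1
= 28 + 4 - 1
= 31

31


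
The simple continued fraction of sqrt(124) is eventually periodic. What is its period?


Run the CF algorithm for sqrt(124).
a_0 = floor(sqrt(124)) = 11; set m_0=0, q_0=1.
Recurrence: m' = q*a - m,  q' = (d - m'^2)/q,  a' = floor((a_0 + m')/q').
  step 1: m=11, q=3, a=7
  step 2: m=10, q=8, a=2
  step 3: m=6, q=11, a=1
  step 4: m=5, q=9, a=1
  step 5: m=4, q=12, a=1
  step 6: m=8, q=5, a=3
  step 7: m=7, q=15, a=1
  step 8: m=8, q=4, a=4
  step 9: m=8, q=15, a=1
  step 10: m=7, q=5, a=3
  step 11: m=8, q=12, a=1
  step 12: m=4, q=9, a=1
  step 13: m=5, q=11, a=1
  step 14: m=6, q=8, a=2
  step 15: m=10, q=3, a=7
  step 16: m=11, q=1, a=22
a_16 = 2*a_0 = 22, so the period closes here.
sqrt(124) = [11; 7, 2, 1, 1, 1, 3, 1, 4, 1, 3, 1, 1, 1, 2, 7, 22]
Period length = 16

16


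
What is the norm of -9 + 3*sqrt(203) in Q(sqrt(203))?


N(a + b*sqrt(d)) = a^2 - d*b^2
= (-9)^2 - (203)*(3)^2
= 81 - 1827
= -1746

-1746


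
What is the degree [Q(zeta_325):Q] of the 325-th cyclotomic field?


The degree equals Euler's totient phi(325).
325 = 5^2 * 13
phi(325) = 240

240


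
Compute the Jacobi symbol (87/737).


Compute (87/737) via quadratic reciprocity:
  reciprocity: (87/737) -> +(737/87)
  reduce: (41/87)
  reciprocity: (41/87) -> +(87/41)
  reduce: (5/41)
  reciprocity: (5/41) -> +(41/5)
  reduce: (1/5)
  (1/5) = 1
Product of signs = 1

1


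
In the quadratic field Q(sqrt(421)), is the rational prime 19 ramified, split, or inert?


K = Q(sqrt(421)). Since d mod 4 = 1, disc(K) = 421.
Check p | disc: 421 mod 19 = 3.
p does not divide disc. Compute Legendre symbol (d/p):
3^((19-1)/2) mod 19 = -1
(d/p) = -1, so p is inert: (p) stays prime with e=1, f=2, g=1.
Therefore p is inert.

inert


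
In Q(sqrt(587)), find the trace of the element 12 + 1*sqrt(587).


Tr(a + b*sqrt(d)) = (a + b*sqrt(d)) + (a - b*sqrt(d)) = 2a
= 2 * (12)
= 24

24


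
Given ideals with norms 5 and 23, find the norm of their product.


N(IJ) = N(I) * N(J)
= 5 * 23
= 115

115


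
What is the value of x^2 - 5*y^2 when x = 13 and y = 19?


x^2 - d*y^2
= 13^2 - 5*19^2
= 169 - 1805
= -1636

-1636


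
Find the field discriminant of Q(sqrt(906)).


For K = Q(sqrt(d)) with d squarefree: disc(K) = d if d = 1 mod 4, and disc(K) = 4d if d = 2 or 3 mod 4.
Here d = 906, and d mod 4 = 2.
d = 2 mod 4, not 1 (O_K = Z[sqrt(d)]), so disc(K) = 4d = 4 * (906) = 3624

3624


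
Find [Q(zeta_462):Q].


The degree equals Euler's totient phi(462).
462 = 2 * 3 * 7 * 11
phi(462) = 120

120


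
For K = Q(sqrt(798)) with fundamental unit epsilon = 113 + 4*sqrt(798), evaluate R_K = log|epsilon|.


epsilon = 113 + 4*sqrt(798)
= 225.9956
R = ln(225.9956)
= 5.4205

5.4205


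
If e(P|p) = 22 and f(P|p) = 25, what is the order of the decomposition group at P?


|D_P| = e * f
= 22 * 25
= 550

550


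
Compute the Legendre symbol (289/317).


p = 317 is prime, so compute (289/317) with the reciprocity algorithm (Jacobi-symbol steps: pull out 2s via (2/n), flip via reciprocity, reduce):
  reciprocity: (289/317) -> +(317/289)
  reduce: (28/289)
  pull out 2: (2/289) = +1  (since 289 mod 8 = 1)
  pull out 2: (2/289) = +1  (since 289 mod 8 = 1)
  reciprocity: (7/289) -> +(289/7)
  reduce: (2/7)
  pull out 2: (2/7) = +1  (since 7 mod 8 = 7)
  (1/7) = 1
Product of signs = 1
(289/317) = 1

1


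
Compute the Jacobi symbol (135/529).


Compute (135/529) via quadratic reciprocity:
  reciprocity: (135/529) -> +(529/135)
  reduce: (124/135)
  pull out 2: (2/135) = +1  (since 135 mod 8 = 7)
  pull out 2: (2/135) = +1  (since 135 mod 8 = 7)
  reciprocity: (31/135) -> -(135/31)
  reduce: (11/31)
  reciprocity: (11/31) -> -(31/11)
  reduce: (9/11)
  reciprocity: (9/11) -> +(11/9)
  reduce: (2/9)
  pull out 2: (2/9) = +1  (since 9 mod 8 = 1)
  (1/9) = 1
Product of signs = 1

1


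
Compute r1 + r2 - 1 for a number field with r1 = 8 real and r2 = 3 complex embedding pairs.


By Dirichlet's unit theorem:
rank = r1 + r2 - 1
= 8 + 3 - 1
= 10

10


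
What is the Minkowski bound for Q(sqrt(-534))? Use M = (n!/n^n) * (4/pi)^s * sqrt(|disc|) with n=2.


d = -534, d mod 4 = 2, so disc(K) = 4d = -2136; |disc(K)| = 2136
Imaginary quadratic field, so n = 2, s = r2 = 1, r1 = 0
M = (n!/n^n) * (4/pi)^s * sqrt(|disc(K)|) = (2!/2^2) * (4/pi)^1 * sqrt(2136)
= 0.5 * 1.273240 * 46.216880
= 29.4226

29.4226


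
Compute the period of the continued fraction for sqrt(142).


Run the CF algorithm for sqrt(142).
a_0 = floor(sqrt(142)) = 11; set m_0=0, q_0=1.
Recurrence: m' = q*a - m,  q' = (d - m'^2)/q,  a' = floor((a_0 + m')/q').
  step 1: m=11, q=21, a=1
  step 2: m=10, q=2, a=10
  step 3: m=10, q=21, a=1
  step 4: m=11, q=1, a=22
a_4 = 2*a_0 = 22, so the period closes here.
sqrt(142) = [11; 1, 10, 1, 22]
Period length = 4

4


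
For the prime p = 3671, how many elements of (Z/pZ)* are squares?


For prime p, the number of non-zero quadratic residues is (p-1)/2.
= (3671-1)/2
= 1835

1835


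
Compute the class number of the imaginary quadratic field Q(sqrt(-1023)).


K = Q(sqrt(-1023)). d mod 4 = 1, so D = disc(K) = d = -1023
h(K) equals the number of primitive reduced positive-definite forms (a, b, c) = a*x^2 + b*x*y + c*y^2 with b^2 - 4ac = D,
where reduced means |b| <= a <= c, with b >= 0 whenever |b| = a or a = c, and primitive means gcd(a, b, c) = 1.
Reduced forces 3a^2 <= |D| = 1023, so 1 <= a <= 18; b must have the parity of D, and c = (b^2 - D)/(4a) must be an integer >= a.
Enumerate a = 1..18, b in [-a, a]:
  a=1: (1, 1, 256)  [1]
  a=2: (2, -1, 128), (2, 1, 128)  [2]
  a=3: (3, 3, 86)  [1]
  a=4: (4, -1, 64), (4, 1, 64)  [2]
  a=5: none
  a=6: (6, -3, 43), (6, 3, 43)  [2]
  a=7: none
  a=8: (8, -1, 32), (8, 1, 32)  [2]
  a=9..10: none
  a=11: (11, 11, 26)  [1]
  a=12: (12, -9, 23), (12, 9, 23)  [2]
  a=13: (13, -11, 22), (13, 11, 22)  [2]
  a=14..15: none
  a=16: (16, 1, 16)  [1]
  a=17..18: none
Total reduced forms: 1 + 2 + 1 + 2 + 2 + 2 + 1 + 2 + 2 + 1 = 16
h = 16

16


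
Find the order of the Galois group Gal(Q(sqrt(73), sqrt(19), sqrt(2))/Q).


The 3 square roots of distinct primes are multiplicatively independent over Q,
so [K:Q] = 2^3 and Gal(K/Q) is isomorphic to (Z/2Z)^3.
|Gal| = 2^3 = 8

8


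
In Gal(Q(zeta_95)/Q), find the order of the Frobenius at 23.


The Frobenius at p in Gal(Q(zeta_n)/Q) = (Z/nZ)* is the class of p, so its order is ord_95(23), the smallest k >= 1 with 23^k = 1 mod 95.
n = 95 = 5 * 19, phi(95) = 72; the order divides phi(n).
Divisors of 72: 1, 2, 3, 4, 6, 8, 9, 12, 18, 24, 36, 72
Repeated squaring mod 95: 23^1 = 23, 23^2 = 54, 23^4 = 66, 23^8 = 81, 23^16 = 6, 23^32 = 36, 23^64 = 61
Test divisors in increasing order:
  k=1: 23^1 = 23 mod 95
  k=2: 23^2 = 54 mod 95
  k=3: 23^3 = 54 * 23 = 7 mod 95
  k=4: 23^4 = 66 mod 95
  k=6: 23^6 = 66 * 54 = 49 mod 95
  k=8: 23^8 = 81 mod 95
  k=9: 23^9 = 81 * 23 = 58 mod 95
  k=12: 23^12 = 81 * 66 = 26 mod 95
  k=18: 23^18 = 6 * 54 = 39 mod 95
  k=24: 23^24 = 6 * 81 = 11 mod 95
  k=36: 23^36 = 36 * 66 = 1 mod 95  <- first divisor giving 1
Order = 36

36


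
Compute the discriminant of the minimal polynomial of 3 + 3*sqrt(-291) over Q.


The element 3 + 3*sqrt(-291) has minimal polynomial:
x^2 - 6*x + 2628
Discriminant = (-6)^2 - 4*(2628)
= 36 - 10512
= -10476

-10476


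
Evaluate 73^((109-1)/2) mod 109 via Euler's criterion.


p = 109 is prime and the exponent is (p-1)/2 = 54, so by Euler's criterion 73^54 = (73/109) = +1 or -1 mod 109.
Compute by square-and-multiply:
  54 = 32 + 16 + 4 + 2 (binary 110110)
  Repeated squaring mod 109: 73^1 = 73, 73^2 = 97, 73^4 = 35, 73^8 = 26, 73^16 = 22, 73^32 = 48
  73^54 = 73^32 * 73^16 * 73^4 * 73^2 = 48 * 22 * 35 * 97 mod 109
    48 * 22 = 1056 = 75 mod 109
    75 * 35 = 2625 = 9 mod 109
    9 * 97 = 873 = 1 mod 109
  73^54 = 1 mod 109
Result 1: 73 is a quadratic residue mod 109.
73^54 mod 109 = 1

1


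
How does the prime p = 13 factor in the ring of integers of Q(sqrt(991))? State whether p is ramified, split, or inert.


K = Q(sqrt(991)). Since d mod 4 = 3, disc(K) = 3964.
Check p | disc: 3964 mod 13 = 12.
p does not divide disc. Compute Legendre symbol (d/p):
3^((13-1)/2) mod 13 = 1
(d/p) = 1, so p splits: (p) = P*P' with e=1, f=1, g=2.
Therefore p is split.

split


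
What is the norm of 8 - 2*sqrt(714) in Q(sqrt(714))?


N(a + b*sqrt(d)) = a^2 - d*b^2
= (8)^2 - (714)*(-2)^2
= 64 - 2856
= -2792

-2792


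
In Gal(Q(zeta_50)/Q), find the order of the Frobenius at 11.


The Frobenius at p in Gal(Q(zeta_n)/Q) = (Z/nZ)* is the class of p, so its order is ord_50(11), the smallest k >= 1 with 11^k = 1 mod 50.
n = 50 = 2 * 5^2, phi(50) = 20; the order divides phi(n).
Divisors of 20: 1, 2, 4, 5, 10, 20
Repeated squaring mod 50: 11^1 = 11, 11^2 = 21, 11^4 = 41, 11^8 = 31, 11^16 = 11
Test divisors in increasing order:
  k=1: 11^1 = 11 mod 50
  k=2: 11^2 = 21 mod 50
  k=4: 11^4 = 41 mod 50
  k=5: 11^5 = 41 * 11 = 1 mod 50  <- first divisor giving 1
Order = 5

5


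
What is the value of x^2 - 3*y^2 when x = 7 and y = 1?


x^2 - d*y^2
= 7^2 - 3*1^2
= 49 - 3
= 46

46


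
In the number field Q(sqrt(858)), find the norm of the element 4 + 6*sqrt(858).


N(a + b*sqrt(d)) = a^2 - d*b^2
= (4)^2 - (858)*(6)^2
= 16 - 30888
= -30872

-30872


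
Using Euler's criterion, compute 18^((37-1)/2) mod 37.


p = 37 is prime and the exponent is (p-1)/2 = 18, so by Euler's criterion 18^18 = (18/37) = +1 or -1 mod 37.
Compute by square-and-multiply:
  18 = 16 + 2 (binary 10010)
  Repeated squaring mod 37: 18^1 = 18, 18^2 = 28, 18^4 = 7, 18^8 = 12, 18^16 = 33
  18^18 = 18^16 * 18^2 = 33 * 28 mod 37
    33 * 28 = 924 = 36 mod 37
  18^18 = 36 mod 37
Result 36 = p - 1 = -1 mod 37: 18 is a quadratic non-residue mod 37. As a residue in [0, p-1] the value is 36.
18^18 mod 37 = 36

36


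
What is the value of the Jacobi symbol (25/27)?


Compute (25/27) via quadratic reciprocity:
  reciprocity: (25/27) -> +(27/25)
  reduce: (2/25)
  pull out 2: (2/25) = +1  (since 25 mod 8 = 1)
  (1/25) = 1
Product of signs = 1

1


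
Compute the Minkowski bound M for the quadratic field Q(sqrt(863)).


d = 863, d mod 4 = 3, so disc(K) = 4d = 3452; |disc(K)| = 3452
Real quadratic field, so n = 2, s = r2 = 0, r1 = 2
M = (n!/n^n) * (4/pi)^s * sqrt(|disc(K)|) = (2!/2^2) * (4/pi)^0 * sqrt(3452)
= 0.5 * 1.000000 * 58.753723
= 29.3769

29.3769


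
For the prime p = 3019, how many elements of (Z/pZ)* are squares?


For prime p, the number of non-zero quadratic residues is (p-1)/2.
= (3019-1)/2
= 1509

1509


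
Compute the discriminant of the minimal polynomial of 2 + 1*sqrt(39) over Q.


The element 2 + 1*sqrt(39) has minimal polynomial:
x^2 - 4*x - 35
Discriminant = (-4)^2 - 4*(-35)
= 16 + 140
= 156

156


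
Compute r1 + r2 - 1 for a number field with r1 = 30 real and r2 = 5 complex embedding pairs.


By Dirichlet's unit theorem:
rank = r1 + r2 - 1
= 30 + 5 - 1
= 34

34


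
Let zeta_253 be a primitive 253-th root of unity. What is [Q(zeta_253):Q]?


The degree equals Euler's totient phi(253).
253 = 11 * 23
phi(253) = 220

220


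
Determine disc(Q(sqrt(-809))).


For K = Q(sqrt(d)) with d squarefree: disc(K) = d if d = 1 mod 4, and disc(K) = 4d if d = 2 or 3 mod 4.
Here d = -809, and d mod 4 = 3.
d = 3 mod 4, not 1 (O_K = Z[sqrt(d)]), so disc(K) = 4d = 4 * (-809) = -3236

-3236


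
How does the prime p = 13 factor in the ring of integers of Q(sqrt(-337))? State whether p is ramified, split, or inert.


K = Q(sqrt(-337)). Since d mod 4 = 3, disc(K) = -1348.
Check p | disc: -1348 mod 13 = 4.
p does not divide disc. Compute Legendre symbol (d/p):
1^((13-1)/2) mod 13 = 1
(d/p) = 1, so p splits: (p) = P*P' with e=1, f=1, g=2.
Therefore p is split.

split


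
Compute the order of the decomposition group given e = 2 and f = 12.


|D_P| = e * f
= 2 * 12
= 24

24


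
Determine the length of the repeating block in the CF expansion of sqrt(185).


Run the CF algorithm for sqrt(185).
a_0 = floor(sqrt(185)) = 13; set m_0=0, q_0=1.
Recurrence: m' = q*a - m,  q' = (d - m'^2)/q,  a' = floor((a_0 + m')/q').
  step 1: m=13, q=16, a=1
  step 2: m=3, q=11, a=1
  step 3: m=8, q=11, a=1
  step 4: m=3, q=16, a=1
  step 5: m=13, q=1, a=26
a_5 = 2*a_0 = 26, so the period closes here.
sqrt(185) = [13; 1, 1, 1, 1, 26]
Period length = 5

5


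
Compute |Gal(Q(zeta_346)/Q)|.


|Gal(Q(zeta_346)/Q)| = phi(346)
= 172

172


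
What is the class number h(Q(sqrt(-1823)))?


K = Q(sqrt(-1823)). d mod 4 = 1, so D = disc(K) = d = -1823
h(K) equals the number of primitive reduced positive-definite forms (a, b, c) = a*x^2 + b*x*y + c*y^2 with b^2 - 4ac = D,
where reduced means |b| <= a <= c, with b >= 0 whenever |b| = a or a = c, and primitive means gcd(a, b, c) = 1.
Reduced forces 3a^2 <= |D| = 1823, so 1 <= a <= 24; b must have the parity of D, and c = (b^2 - D)/(4a) must be an integer >= a.
Enumerate a = 1..24, b in [-a, a]:
  a=1: (1, 1, 456)  [1]
  a=2: (2, -1, 228), (2, 1, 228)  [2]
  a=3: (3, -1, 152), (3, 1, 152)  [2]
  a=4: (4, -1, 114), (4, 1, 114)  [2]
  a=5: none
  a=6: (6, -5, 77), (6, -1, 76), (6, 1, 76), (6, 5, 77)  [4]
  a=7: (7, -5, 66), (7, 5, 66)  [2]
  a=8: (8, -1, 57), (8, 1, 57)  [2]
  a=9: (9, -7, 52), (9, 7, 52)  [2]
  a=10: none
  a=11: (11, -5, 42), (11, 5, 42)  [2]
  a=12: (12, -7, 39), (12, -1, 38), (12, 1, 38), (12, 7, 39)  [4]
  a=13: (13, -7, 36), (13, 7, 36)  [2]
  a=14: (14, -9, 34), (14, -5, 33), (14, 5, 33), (14, 9, 34)  [4]
  a=15: none
  a=16: (16, -15, 32), (16, 15, 32)  [2]
  a=17: (17, -9, 28), (17, 9, 28)  [2]
  a=18: (18, -11, 27), (18, -7, 26), (18, 7, 26), (18, 11, 27)  [4]
  a=19: (19, -1, 24), (19, 1, 24)  [2]
  a=20: none
  a=21: (21, -19, 26), (21, -5, 22), (21, 5, 22), (21, 19, 26)  [4]
  a=22: (22, -17, 24), (22, 17, 24)  [2]
  a=23..24: none
Total reduced forms: 1 + 2 + 2 + 2 + 4 + 2 + 2 + 2 + 2 + 4 + 2 + 4 + 2 + 2 + 4 + 2 + 4 + 2 = 45
h = 45

45


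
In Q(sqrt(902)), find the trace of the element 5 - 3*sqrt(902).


Tr(a + b*sqrt(d)) = (a + b*sqrt(d)) + (a - b*sqrt(d)) = 2a
= 2 * (5)
= 10

10


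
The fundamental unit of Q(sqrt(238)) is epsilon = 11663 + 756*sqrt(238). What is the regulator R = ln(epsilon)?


epsilon = 11663 + 756*sqrt(238)
= 23326.0000
R = ln(23326.0000)
= 10.0573

10.0573


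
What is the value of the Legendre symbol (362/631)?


p = 631 is prime, so compute (362/631) with the reciprocity algorithm (Jacobi-symbol steps: pull out 2s via (2/n), flip via reciprocity, reduce):
  pull out 2: (2/631) = +1  (since 631 mod 8 = 7)
  reciprocity: (181/631) -> +(631/181)
  reduce: (88/181)
  pull out 2: (2/181) = -1  (since 181 mod 8 = 5)
  pull out 2: (2/181) = -1  (since 181 mod 8 = 5)
  pull out 2: (2/181) = -1  (since 181 mod 8 = 5)
  reciprocity: (11/181) -> +(181/11)
  reduce: (5/11)
  reciprocity: (5/11) -> +(11/5)
  reduce: (1/5)
  (1/5) = 1
Product of signs = -1
(362/631) = -1

-1


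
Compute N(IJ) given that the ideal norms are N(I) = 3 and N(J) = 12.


N(IJ) = N(I) * N(J)
= 3 * 12
= 36

36


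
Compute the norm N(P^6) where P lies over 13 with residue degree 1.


N(P^a) = p^(a*f)
= 13^(6*1)
= 13^6
= 4826809

4826809


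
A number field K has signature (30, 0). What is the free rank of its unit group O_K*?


By Dirichlet's unit theorem:
rank = r1 + r2 - 1
= 30 + 0 - 1
= 29

29


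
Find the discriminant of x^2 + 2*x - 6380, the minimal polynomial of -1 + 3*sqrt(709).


The element -1 + 3*sqrt(709) has minimal polynomial:
x^2 + 2*x - 6380
Discriminant = (2)^2 - 4*(-6380)
= 4 + 25520
= 25524

25524


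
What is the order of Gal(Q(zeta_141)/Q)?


|Gal(Q(zeta_141)/Q)| = phi(141)
= 92

92


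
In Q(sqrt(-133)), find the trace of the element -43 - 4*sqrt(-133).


Tr(a + b*sqrt(d)) = (a + b*sqrt(d)) + (a - b*sqrt(d)) = 2a
= 2 * (-43)
= -86

-86


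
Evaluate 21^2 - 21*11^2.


x^2 - d*y^2
= 21^2 - 21*11^2
= 441 - 2541
= -2100

-2100


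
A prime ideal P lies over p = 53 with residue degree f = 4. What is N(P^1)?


N(P^a) = p^(a*f)
= 53^(1*4)
= 53^4
= 7890481

7890481


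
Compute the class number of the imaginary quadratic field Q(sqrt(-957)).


K = Q(sqrt(-957)). d mod 4 = 3, so D = disc(K) = 4d = -3828
h(K) equals the number of primitive reduced positive-definite forms (a, b, c) = a*x^2 + b*x*y + c*y^2 with b^2 - 4ac = D,
where reduced means |b| <= a <= c, with b >= 0 whenever |b| = a or a = c, and primitive means gcd(a, b, c) = 1.
Reduced forces 3a^2 <= |D| = 3828, so 1 <= a <= 35; b must have the parity of D, and c = (b^2 - D)/(4a) must be an integer >= a.
Enumerate a = 1..35, b in [-a, a]:
  a=1: (1, 0, 957)  [1]
  a=2: (2, 2, 479)  [1]
  a=3: (3, 0, 319)  [1]
  a=4..5: none
  a=6: (6, 6, 161)  [1]
  a=7: (7, -6, 138), (7, 6, 138)  [2]
  a=8..10: none
  a=11: (11, 0, 87)  [1]
  a=12..13: none
  a=14: (14, -6, 69), (14, 6, 69)  [2]
  a=15..20: none
  a=21: (21, -6, 46), (21, 6, 46)  [2]
  a=22: (22, 22, 49)  [1]
  a=23: (23, -6, 42), (23, 6, 42)  [2]
  a=24..28: none
  a=29: (29, 0, 33)  [1]
  a=30: none
  a=31: (31, 4, 31)  [1]
  a=32..35: none
Total reduced forms: 1 + 1 + 1 + 1 + 2 + 1 + 2 + 2 + 1 + 2 + 1 + 1 = 16
h = 16

16
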